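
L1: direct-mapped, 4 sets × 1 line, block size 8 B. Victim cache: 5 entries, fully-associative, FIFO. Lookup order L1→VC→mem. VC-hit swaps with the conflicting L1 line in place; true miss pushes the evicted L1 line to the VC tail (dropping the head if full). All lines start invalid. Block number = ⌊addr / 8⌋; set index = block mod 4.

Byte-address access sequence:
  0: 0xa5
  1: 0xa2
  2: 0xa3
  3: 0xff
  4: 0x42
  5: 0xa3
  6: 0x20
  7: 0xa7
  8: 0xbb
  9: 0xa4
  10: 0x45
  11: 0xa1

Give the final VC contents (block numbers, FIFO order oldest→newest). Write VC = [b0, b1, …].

VC = [8, 4, 31]

#0 0xa5→b20/s0 MISS; vc=[]
#1 0xa2→b20/s0 L1-HIT; vc=[]
#2 0xa3→b20/s0 L1-HIT; vc=[]
#3 0xff→b31/s3 MISS; vc=[]
#4 0x42→b8/s0 MISS; vc=[20]
#5 0xa3→b20/s0 VC-HIT; vc=[8]
#6 0x20→b4/s0 MISS; vc=[8,20]
#7 0xa7→b20/s0 VC-HIT; vc=[8,4]
#8 0xbb→b23/s3 MISS; vc=[8,4,31]
#9 0xa4→b20/s0 L1-HIT; vc=[8,4,31]
#10 0x45→b8/s0 VC-HIT; vc=[20,4,31]
#11 0xa1→b20/s0 VC-HIT; vc=[8,4,31]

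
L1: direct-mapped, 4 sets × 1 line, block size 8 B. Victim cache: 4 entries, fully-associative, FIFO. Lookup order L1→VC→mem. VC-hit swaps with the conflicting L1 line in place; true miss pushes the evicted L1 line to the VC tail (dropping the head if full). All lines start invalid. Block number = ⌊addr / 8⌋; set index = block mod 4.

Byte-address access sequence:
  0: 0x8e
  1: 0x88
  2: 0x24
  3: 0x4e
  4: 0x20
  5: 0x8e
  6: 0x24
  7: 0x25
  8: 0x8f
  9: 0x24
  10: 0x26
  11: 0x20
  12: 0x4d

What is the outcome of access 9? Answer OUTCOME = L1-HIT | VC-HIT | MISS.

OUTCOME = L1-HIT

  [0] addr=0x8e blk=17 s=1: MISS | VC []
  [1] addr=0x88 blk=17 s=1: L1-HIT | VC []
  [2] addr=0x24 blk=4 s=0: MISS | VC []
  [3] addr=0x4e blk=9 s=1: MISS | VC [17]
  [4] addr=0x20 blk=4 s=0: L1-HIT | VC [17]
  [5] addr=0x8e blk=17 s=1: VC-HIT | VC [9]
  [6] addr=0x24 blk=4 s=0: L1-HIT | VC [9]
  [7] addr=0x25 blk=4 s=0: L1-HIT | VC [9]
  [8] addr=0x8f blk=17 s=1: L1-HIT | VC [9]
  [9] addr=0x24 blk=4 s=0: L1-HIT | VC [9]
  [10] addr=0x26 blk=4 s=0: L1-HIT | VC [9]
  [11] addr=0x20 blk=4 s=0: L1-HIT | VC [9]
  [12] addr=0x4d blk=9 s=1: VC-HIT | VC [17]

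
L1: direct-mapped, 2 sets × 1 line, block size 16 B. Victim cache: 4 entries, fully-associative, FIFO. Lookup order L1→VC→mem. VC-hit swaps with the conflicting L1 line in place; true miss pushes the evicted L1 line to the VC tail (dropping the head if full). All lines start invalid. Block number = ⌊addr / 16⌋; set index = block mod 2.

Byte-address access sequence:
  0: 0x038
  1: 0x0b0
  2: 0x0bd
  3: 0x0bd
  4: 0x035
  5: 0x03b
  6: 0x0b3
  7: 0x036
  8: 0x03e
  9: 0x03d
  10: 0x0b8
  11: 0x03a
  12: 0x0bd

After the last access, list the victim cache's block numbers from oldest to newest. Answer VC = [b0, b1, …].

#0 0x38→b3/s1 MISS; vc=[]
#1 0xb0→b11/s1 MISS; vc=[3]
#2 0xbd→b11/s1 L1-HIT; vc=[3]
#3 0xbd→b11/s1 L1-HIT; vc=[3]
#4 0x35→b3/s1 VC-HIT; vc=[11]
#5 0x3b→b3/s1 L1-HIT; vc=[11]
#6 0xb3→b11/s1 VC-HIT; vc=[3]
#7 0x36→b3/s1 VC-HIT; vc=[11]
#8 0x3e→b3/s1 L1-HIT; vc=[11]
#9 0x3d→b3/s1 L1-HIT; vc=[11]
#10 0xb8→b11/s1 VC-HIT; vc=[3]
#11 0x3a→b3/s1 VC-HIT; vc=[11]
#12 0xbd→b11/s1 VC-HIT; vc=[3]

VC = [3]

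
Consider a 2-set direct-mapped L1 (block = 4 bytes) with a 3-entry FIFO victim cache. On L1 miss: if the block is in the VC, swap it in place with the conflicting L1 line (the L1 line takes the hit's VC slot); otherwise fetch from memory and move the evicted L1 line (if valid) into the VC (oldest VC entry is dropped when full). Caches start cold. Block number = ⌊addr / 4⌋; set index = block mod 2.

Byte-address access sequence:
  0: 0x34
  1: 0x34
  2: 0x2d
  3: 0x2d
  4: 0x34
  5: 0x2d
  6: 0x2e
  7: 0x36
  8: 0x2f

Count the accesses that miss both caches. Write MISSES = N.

  [0] addr=0x34 blk=13 s=1: MISS | VC []
  [1] addr=0x34 blk=13 s=1: L1-HIT | VC []
  [2] addr=0x2d blk=11 s=1: MISS | VC [13]
  [3] addr=0x2d blk=11 s=1: L1-HIT | VC [13]
  [4] addr=0x34 blk=13 s=1: VC-HIT | VC [11]
  [5] addr=0x2d blk=11 s=1: VC-HIT | VC [13]
  [6] addr=0x2e blk=11 s=1: L1-HIT | VC [13]
  [7] addr=0x36 blk=13 s=1: VC-HIT | VC [11]
  [8] addr=0x2f blk=11 s=1: VC-HIT | VC [13]

MISSES = 2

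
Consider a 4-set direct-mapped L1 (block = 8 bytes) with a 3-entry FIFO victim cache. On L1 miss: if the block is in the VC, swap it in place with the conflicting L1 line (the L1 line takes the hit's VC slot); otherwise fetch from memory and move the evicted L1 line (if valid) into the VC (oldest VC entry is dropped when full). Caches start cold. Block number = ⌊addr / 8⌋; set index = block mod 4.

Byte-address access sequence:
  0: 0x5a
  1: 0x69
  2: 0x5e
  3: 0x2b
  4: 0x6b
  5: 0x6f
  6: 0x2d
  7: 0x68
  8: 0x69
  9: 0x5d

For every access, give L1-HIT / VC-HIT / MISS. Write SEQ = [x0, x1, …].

SEQ = [MISS, MISS, L1-HIT, MISS, VC-HIT, L1-HIT, VC-HIT, VC-HIT, L1-HIT, L1-HIT]

0: 0x5a (blk 11, set 3) → MISS  vc=[]
1: 0x69 (blk 13, set 1) → MISS  vc=[]
2: 0x5e (blk 11, set 3) → L1-HIT  vc=[]
3: 0x2b (blk 5, set 1) → MISS  vc=[13]
4: 0x6b (blk 13, set 1) → VC-HIT  vc=[5]
5: 0x6f (blk 13, set 1) → L1-HIT  vc=[5]
6: 0x2d (blk 5, set 1) → VC-HIT  vc=[13]
7: 0x68 (blk 13, set 1) → VC-HIT  vc=[5]
8: 0x69 (blk 13, set 1) → L1-HIT  vc=[5]
9: 0x5d (blk 11, set 3) → L1-HIT  vc=[5]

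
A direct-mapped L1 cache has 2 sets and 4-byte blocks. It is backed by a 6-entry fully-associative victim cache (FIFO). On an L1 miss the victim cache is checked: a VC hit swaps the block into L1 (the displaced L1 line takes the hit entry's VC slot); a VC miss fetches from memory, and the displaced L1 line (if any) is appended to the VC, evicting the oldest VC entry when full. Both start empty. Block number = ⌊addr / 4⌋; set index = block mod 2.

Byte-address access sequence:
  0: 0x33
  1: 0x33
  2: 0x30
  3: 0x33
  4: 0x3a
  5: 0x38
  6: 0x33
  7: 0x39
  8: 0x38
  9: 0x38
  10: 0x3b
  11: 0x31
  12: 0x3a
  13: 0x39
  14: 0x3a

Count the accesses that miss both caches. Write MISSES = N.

MISSES = 2

  [0] addr=0x33 blk=12 s=0: MISS | VC []
  [1] addr=0x33 blk=12 s=0: L1-HIT | VC []
  [2] addr=0x30 blk=12 s=0: L1-HIT | VC []
  [3] addr=0x33 blk=12 s=0: L1-HIT | VC []
  [4] addr=0x3a blk=14 s=0: MISS | VC [12]
  [5] addr=0x38 blk=14 s=0: L1-HIT | VC [12]
  [6] addr=0x33 blk=12 s=0: VC-HIT | VC [14]
  [7] addr=0x39 blk=14 s=0: VC-HIT | VC [12]
  [8] addr=0x38 blk=14 s=0: L1-HIT | VC [12]
  [9] addr=0x38 blk=14 s=0: L1-HIT | VC [12]
  [10] addr=0x3b blk=14 s=0: L1-HIT | VC [12]
  [11] addr=0x31 blk=12 s=0: VC-HIT | VC [14]
  [12] addr=0x3a blk=14 s=0: VC-HIT | VC [12]
  [13] addr=0x39 blk=14 s=0: L1-HIT | VC [12]
  [14] addr=0x3a blk=14 s=0: L1-HIT | VC [12]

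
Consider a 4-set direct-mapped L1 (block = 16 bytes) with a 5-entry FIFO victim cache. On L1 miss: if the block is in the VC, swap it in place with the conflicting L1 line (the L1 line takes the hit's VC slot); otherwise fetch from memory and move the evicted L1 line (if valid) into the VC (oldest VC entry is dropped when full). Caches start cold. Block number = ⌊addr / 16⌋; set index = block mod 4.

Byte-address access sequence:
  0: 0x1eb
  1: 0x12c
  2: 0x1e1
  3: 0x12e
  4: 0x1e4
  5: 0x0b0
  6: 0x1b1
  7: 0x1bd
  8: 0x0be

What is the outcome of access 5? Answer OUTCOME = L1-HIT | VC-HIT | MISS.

#0 0x1eb→b30/s2 MISS; vc=[]
#1 0x12c→b18/s2 MISS; vc=[30]
#2 0x1e1→b30/s2 VC-HIT; vc=[18]
#3 0x12e→b18/s2 VC-HIT; vc=[30]
#4 0x1e4→b30/s2 VC-HIT; vc=[18]
#5 0xb0→b11/s3 MISS; vc=[18]
#6 0x1b1→b27/s3 MISS; vc=[18,11]
#7 0x1bd→b27/s3 L1-HIT; vc=[18,11]
#8 0xbe→b11/s3 VC-HIT; vc=[18,27]

OUTCOME = MISS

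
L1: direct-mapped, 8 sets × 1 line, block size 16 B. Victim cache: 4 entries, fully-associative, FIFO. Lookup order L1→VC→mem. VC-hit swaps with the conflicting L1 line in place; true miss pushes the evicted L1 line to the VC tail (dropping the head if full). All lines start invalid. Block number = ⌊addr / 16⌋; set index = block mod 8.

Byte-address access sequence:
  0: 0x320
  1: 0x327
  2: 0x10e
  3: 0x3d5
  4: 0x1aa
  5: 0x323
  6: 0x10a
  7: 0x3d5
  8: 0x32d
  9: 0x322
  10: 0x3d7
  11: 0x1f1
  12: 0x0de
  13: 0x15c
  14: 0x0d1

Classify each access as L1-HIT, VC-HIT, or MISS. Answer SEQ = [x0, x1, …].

0: 0x320 (blk 50, set 2) → MISS  vc=[]
1: 0x327 (blk 50, set 2) → L1-HIT  vc=[]
2: 0x10e (blk 16, set 0) → MISS  vc=[]
3: 0x3d5 (blk 61, set 5) → MISS  vc=[]
4: 0x1aa (blk 26, set 2) → MISS  vc=[50]
5: 0x323 (blk 50, set 2) → VC-HIT  vc=[26]
6: 0x10a (blk 16, set 0) → L1-HIT  vc=[26]
7: 0x3d5 (blk 61, set 5) → L1-HIT  vc=[26]
8: 0x32d (blk 50, set 2) → L1-HIT  vc=[26]
9: 0x322 (blk 50, set 2) → L1-HIT  vc=[26]
10: 0x3d7 (blk 61, set 5) → L1-HIT  vc=[26]
11: 0x1f1 (blk 31, set 7) → MISS  vc=[26]
12: 0xde (blk 13, set 5) → MISS  vc=[26, 61]
13: 0x15c (blk 21, set 5) → MISS  vc=[26, 61, 13]
14: 0xd1 (blk 13, set 5) → VC-HIT  vc=[26, 61, 21]

SEQ = [MISS, L1-HIT, MISS, MISS, MISS, VC-HIT, L1-HIT, L1-HIT, L1-HIT, L1-HIT, L1-HIT, MISS, MISS, MISS, VC-HIT]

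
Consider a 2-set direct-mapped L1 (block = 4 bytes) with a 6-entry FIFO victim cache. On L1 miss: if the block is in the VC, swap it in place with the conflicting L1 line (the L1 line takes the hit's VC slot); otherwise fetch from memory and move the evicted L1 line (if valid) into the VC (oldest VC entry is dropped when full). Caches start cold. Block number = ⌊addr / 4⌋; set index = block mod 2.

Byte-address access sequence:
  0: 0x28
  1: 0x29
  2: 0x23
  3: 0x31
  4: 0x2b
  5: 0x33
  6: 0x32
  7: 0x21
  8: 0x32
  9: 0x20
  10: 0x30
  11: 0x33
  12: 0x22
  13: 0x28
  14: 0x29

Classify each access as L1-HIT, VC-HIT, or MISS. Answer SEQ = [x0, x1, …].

SEQ = [MISS, L1-HIT, MISS, MISS, VC-HIT, VC-HIT, L1-HIT, VC-HIT, VC-HIT, VC-HIT, VC-HIT, L1-HIT, VC-HIT, VC-HIT, L1-HIT]

0: 0x28 (blk 10, set 0) → MISS  vc=[]
1: 0x29 (blk 10, set 0) → L1-HIT  vc=[]
2: 0x23 (blk 8, set 0) → MISS  vc=[10]
3: 0x31 (blk 12, set 0) → MISS  vc=[10, 8]
4: 0x2b (blk 10, set 0) → VC-HIT  vc=[12, 8]
5: 0x33 (blk 12, set 0) → VC-HIT  vc=[10, 8]
6: 0x32 (blk 12, set 0) → L1-HIT  vc=[10, 8]
7: 0x21 (blk 8, set 0) → VC-HIT  vc=[10, 12]
8: 0x32 (blk 12, set 0) → VC-HIT  vc=[10, 8]
9: 0x20 (blk 8, set 0) → VC-HIT  vc=[10, 12]
10: 0x30 (blk 12, set 0) → VC-HIT  vc=[10, 8]
11: 0x33 (blk 12, set 0) → L1-HIT  vc=[10, 8]
12: 0x22 (blk 8, set 0) → VC-HIT  vc=[10, 12]
13: 0x28 (blk 10, set 0) → VC-HIT  vc=[8, 12]
14: 0x29 (blk 10, set 0) → L1-HIT  vc=[8, 12]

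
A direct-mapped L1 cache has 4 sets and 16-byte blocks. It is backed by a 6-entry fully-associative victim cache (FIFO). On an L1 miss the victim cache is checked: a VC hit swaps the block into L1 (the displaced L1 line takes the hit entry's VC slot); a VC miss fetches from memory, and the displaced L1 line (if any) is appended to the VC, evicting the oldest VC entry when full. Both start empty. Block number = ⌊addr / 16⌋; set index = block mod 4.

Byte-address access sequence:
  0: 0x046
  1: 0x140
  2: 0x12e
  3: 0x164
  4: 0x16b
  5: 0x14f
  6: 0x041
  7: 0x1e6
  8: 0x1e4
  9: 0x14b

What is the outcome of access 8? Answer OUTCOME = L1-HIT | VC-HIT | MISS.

#0 0x46→b4/s0 MISS; vc=[]
#1 0x140→b20/s0 MISS; vc=[4]
#2 0x12e→b18/s2 MISS; vc=[4]
#3 0x164→b22/s2 MISS; vc=[4,18]
#4 0x16b→b22/s2 L1-HIT; vc=[4,18]
#5 0x14f→b20/s0 L1-HIT; vc=[4,18]
#6 0x41→b4/s0 VC-HIT; vc=[20,18]
#7 0x1e6→b30/s2 MISS; vc=[20,18,22]
#8 0x1e4→b30/s2 L1-HIT; vc=[20,18,22]
#9 0x14b→b20/s0 VC-HIT; vc=[4,18,22]

OUTCOME = L1-HIT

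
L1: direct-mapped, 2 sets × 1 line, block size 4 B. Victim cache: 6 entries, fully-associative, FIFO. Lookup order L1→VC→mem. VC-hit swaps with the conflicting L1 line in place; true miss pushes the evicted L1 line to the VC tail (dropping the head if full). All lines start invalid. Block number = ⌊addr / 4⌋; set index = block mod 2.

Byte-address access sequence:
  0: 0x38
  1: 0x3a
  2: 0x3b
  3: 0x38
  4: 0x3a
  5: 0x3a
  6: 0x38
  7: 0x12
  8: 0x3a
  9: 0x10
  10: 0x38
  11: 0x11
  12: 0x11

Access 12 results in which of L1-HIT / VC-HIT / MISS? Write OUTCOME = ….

OUTCOME = L1-HIT

#0 0x38→b14/s0 MISS; vc=[]
#1 0x3a→b14/s0 L1-HIT; vc=[]
#2 0x3b→b14/s0 L1-HIT; vc=[]
#3 0x38→b14/s0 L1-HIT; vc=[]
#4 0x3a→b14/s0 L1-HIT; vc=[]
#5 0x3a→b14/s0 L1-HIT; vc=[]
#6 0x38→b14/s0 L1-HIT; vc=[]
#7 0x12→b4/s0 MISS; vc=[14]
#8 0x3a→b14/s0 VC-HIT; vc=[4]
#9 0x10→b4/s0 VC-HIT; vc=[14]
#10 0x38→b14/s0 VC-HIT; vc=[4]
#11 0x11→b4/s0 VC-HIT; vc=[14]
#12 0x11→b4/s0 L1-HIT; vc=[14]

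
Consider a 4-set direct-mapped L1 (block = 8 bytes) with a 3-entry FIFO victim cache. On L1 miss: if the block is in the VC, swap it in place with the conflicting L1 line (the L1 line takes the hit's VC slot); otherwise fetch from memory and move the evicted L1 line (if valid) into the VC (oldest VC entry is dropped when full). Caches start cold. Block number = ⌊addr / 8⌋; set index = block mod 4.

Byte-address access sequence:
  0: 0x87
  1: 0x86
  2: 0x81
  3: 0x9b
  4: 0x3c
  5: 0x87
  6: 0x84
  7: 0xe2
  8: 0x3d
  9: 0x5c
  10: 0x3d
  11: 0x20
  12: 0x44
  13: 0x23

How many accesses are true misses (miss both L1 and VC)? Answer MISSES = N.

MISSES = 7

#0 0x87→b16/s0 MISS; vc=[]
#1 0x86→b16/s0 L1-HIT; vc=[]
#2 0x81→b16/s0 L1-HIT; vc=[]
#3 0x9b→b19/s3 MISS; vc=[]
#4 0x3c→b7/s3 MISS; vc=[19]
#5 0x87→b16/s0 L1-HIT; vc=[19]
#6 0x84→b16/s0 L1-HIT; vc=[19]
#7 0xe2→b28/s0 MISS; vc=[19,16]
#8 0x3d→b7/s3 L1-HIT; vc=[19,16]
#9 0x5c→b11/s3 MISS; vc=[19,16,7]
#10 0x3d→b7/s3 VC-HIT; vc=[19,16,11]
#11 0x20→b4/s0 MISS; vc=[16,11,28]
#12 0x44→b8/s0 MISS; vc=[11,28,4]
#13 0x23→b4/s0 VC-HIT; vc=[11,28,8]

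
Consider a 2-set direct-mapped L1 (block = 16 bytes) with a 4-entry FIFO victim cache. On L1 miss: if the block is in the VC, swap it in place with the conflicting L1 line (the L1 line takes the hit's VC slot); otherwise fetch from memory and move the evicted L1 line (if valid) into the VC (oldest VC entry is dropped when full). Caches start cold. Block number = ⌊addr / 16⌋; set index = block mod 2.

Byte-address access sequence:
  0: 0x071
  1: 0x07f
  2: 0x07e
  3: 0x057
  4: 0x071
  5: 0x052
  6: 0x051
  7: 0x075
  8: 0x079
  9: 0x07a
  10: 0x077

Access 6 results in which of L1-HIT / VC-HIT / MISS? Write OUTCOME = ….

OUTCOME = L1-HIT

  [0] addr=0x71 blk=7 s=1: MISS | VC []
  [1] addr=0x7f blk=7 s=1: L1-HIT | VC []
  [2] addr=0x7e blk=7 s=1: L1-HIT | VC []
  [3] addr=0x57 blk=5 s=1: MISS | VC [7]
  [4] addr=0x71 blk=7 s=1: VC-HIT | VC [5]
  [5] addr=0x52 blk=5 s=1: VC-HIT | VC [7]
  [6] addr=0x51 blk=5 s=1: L1-HIT | VC [7]
  [7] addr=0x75 blk=7 s=1: VC-HIT | VC [5]
  [8] addr=0x79 blk=7 s=1: L1-HIT | VC [5]
  [9] addr=0x7a blk=7 s=1: L1-HIT | VC [5]
  [10] addr=0x77 blk=7 s=1: L1-HIT | VC [5]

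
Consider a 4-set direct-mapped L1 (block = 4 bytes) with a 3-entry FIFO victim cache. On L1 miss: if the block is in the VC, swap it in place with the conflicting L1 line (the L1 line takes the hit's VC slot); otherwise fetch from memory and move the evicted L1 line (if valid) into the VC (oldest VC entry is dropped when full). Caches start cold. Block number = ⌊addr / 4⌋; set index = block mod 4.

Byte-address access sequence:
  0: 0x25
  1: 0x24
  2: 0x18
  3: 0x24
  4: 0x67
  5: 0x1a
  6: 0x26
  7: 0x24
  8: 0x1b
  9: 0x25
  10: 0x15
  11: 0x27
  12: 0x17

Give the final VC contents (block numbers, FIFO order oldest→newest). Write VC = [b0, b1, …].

  [0] addr=0x25 blk=9 s=1: MISS | VC []
  [1] addr=0x24 blk=9 s=1: L1-HIT | VC []
  [2] addr=0x18 blk=6 s=2: MISS | VC []
  [3] addr=0x24 blk=9 s=1: L1-HIT | VC []
  [4] addr=0x67 blk=25 s=1: MISS | VC [9]
  [5] addr=0x1a blk=6 s=2: L1-HIT | VC [9]
  [6] addr=0x26 blk=9 s=1: VC-HIT | VC [25]
  [7] addr=0x24 blk=9 s=1: L1-HIT | VC [25]
  [8] addr=0x1b blk=6 s=2: L1-HIT | VC [25]
  [9] addr=0x25 blk=9 s=1: L1-HIT | VC [25]
  [10] addr=0x15 blk=5 s=1: MISS | VC [25, 9]
  [11] addr=0x27 blk=9 s=1: VC-HIT | VC [25, 5]
  [12] addr=0x17 blk=5 s=1: VC-HIT | VC [25, 9]

VC = [25, 9]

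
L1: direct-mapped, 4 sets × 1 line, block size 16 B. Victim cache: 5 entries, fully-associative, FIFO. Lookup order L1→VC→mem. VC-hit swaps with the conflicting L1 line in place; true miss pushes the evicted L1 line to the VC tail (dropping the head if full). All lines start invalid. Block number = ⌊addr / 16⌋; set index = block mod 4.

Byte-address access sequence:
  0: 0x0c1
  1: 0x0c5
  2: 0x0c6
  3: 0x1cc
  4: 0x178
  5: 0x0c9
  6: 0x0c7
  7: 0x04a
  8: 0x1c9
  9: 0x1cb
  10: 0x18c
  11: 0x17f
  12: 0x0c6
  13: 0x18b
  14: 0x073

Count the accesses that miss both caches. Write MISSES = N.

MISSES = 6

  [0] addr=0xc1 blk=12 s=0: MISS | VC []
  [1] addr=0xc5 blk=12 s=0: L1-HIT | VC []
  [2] addr=0xc6 blk=12 s=0: L1-HIT | VC []
  [3] addr=0x1cc blk=28 s=0: MISS | VC [12]
  [4] addr=0x178 blk=23 s=3: MISS | VC [12]
  [5] addr=0xc9 blk=12 s=0: VC-HIT | VC [28]
  [6] addr=0xc7 blk=12 s=0: L1-HIT | VC [28]
  [7] addr=0x4a blk=4 s=0: MISS | VC [28, 12]
  [8] addr=0x1c9 blk=28 s=0: VC-HIT | VC [4, 12]
  [9] addr=0x1cb blk=28 s=0: L1-HIT | VC [4, 12]
  [10] addr=0x18c blk=24 s=0: MISS | VC [4, 12, 28]
  [11] addr=0x17f blk=23 s=3: L1-HIT | VC [4, 12, 28]
  [12] addr=0xc6 blk=12 s=0: VC-HIT | VC [4, 24, 28]
  [13] addr=0x18b blk=24 s=0: VC-HIT | VC [4, 12, 28]
  [14] addr=0x73 blk=7 s=3: MISS | VC [4, 12, 28, 23]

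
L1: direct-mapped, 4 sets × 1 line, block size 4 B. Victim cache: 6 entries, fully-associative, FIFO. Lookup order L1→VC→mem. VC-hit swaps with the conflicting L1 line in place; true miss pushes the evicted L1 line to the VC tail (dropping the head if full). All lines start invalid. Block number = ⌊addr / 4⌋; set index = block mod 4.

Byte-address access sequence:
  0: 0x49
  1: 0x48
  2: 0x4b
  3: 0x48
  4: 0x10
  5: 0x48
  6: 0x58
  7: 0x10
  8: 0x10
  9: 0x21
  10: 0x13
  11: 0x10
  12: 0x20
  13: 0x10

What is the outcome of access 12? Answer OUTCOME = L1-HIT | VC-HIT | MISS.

OUTCOME = VC-HIT

0: 0x49 (blk 18, set 2) → MISS  vc=[]
1: 0x48 (blk 18, set 2) → L1-HIT  vc=[]
2: 0x4b (blk 18, set 2) → L1-HIT  vc=[]
3: 0x48 (blk 18, set 2) → L1-HIT  vc=[]
4: 0x10 (blk 4, set 0) → MISS  vc=[]
5: 0x48 (blk 18, set 2) → L1-HIT  vc=[]
6: 0x58 (blk 22, set 2) → MISS  vc=[18]
7: 0x10 (blk 4, set 0) → L1-HIT  vc=[18]
8: 0x10 (blk 4, set 0) → L1-HIT  vc=[18]
9: 0x21 (blk 8, set 0) → MISS  vc=[18, 4]
10: 0x13 (blk 4, set 0) → VC-HIT  vc=[18, 8]
11: 0x10 (blk 4, set 0) → L1-HIT  vc=[18, 8]
12: 0x20 (blk 8, set 0) → VC-HIT  vc=[18, 4]
13: 0x10 (blk 4, set 0) → VC-HIT  vc=[18, 8]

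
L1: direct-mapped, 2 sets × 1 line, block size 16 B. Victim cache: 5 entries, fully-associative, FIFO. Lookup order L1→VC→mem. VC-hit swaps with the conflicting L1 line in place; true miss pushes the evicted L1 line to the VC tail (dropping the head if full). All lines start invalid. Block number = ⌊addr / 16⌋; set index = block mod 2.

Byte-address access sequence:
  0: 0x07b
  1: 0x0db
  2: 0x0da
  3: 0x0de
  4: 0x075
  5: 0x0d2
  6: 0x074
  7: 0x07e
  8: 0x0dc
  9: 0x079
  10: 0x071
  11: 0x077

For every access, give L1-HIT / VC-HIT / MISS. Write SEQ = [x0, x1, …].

SEQ = [MISS, MISS, L1-HIT, L1-HIT, VC-HIT, VC-HIT, VC-HIT, L1-HIT, VC-HIT, VC-HIT, L1-HIT, L1-HIT]

#0 0x7b→b7/s1 MISS; vc=[]
#1 0xdb→b13/s1 MISS; vc=[7]
#2 0xda→b13/s1 L1-HIT; vc=[7]
#3 0xde→b13/s1 L1-HIT; vc=[7]
#4 0x75→b7/s1 VC-HIT; vc=[13]
#5 0xd2→b13/s1 VC-HIT; vc=[7]
#6 0x74→b7/s1 VC-HIT; vc=[13]
#7 0x7e→b7/s1 L1-HIT; vc=[13]
#8 0xdc→b13/s1 VC-HIT; vc=[7]
#9 0x79→b7/s1 VC-HIT; vc=[13]
#10 0x71→b7/s1 L1-HIT; vc=[13]
#11 0x77→b7/s1 L1-HIT; vc=[13]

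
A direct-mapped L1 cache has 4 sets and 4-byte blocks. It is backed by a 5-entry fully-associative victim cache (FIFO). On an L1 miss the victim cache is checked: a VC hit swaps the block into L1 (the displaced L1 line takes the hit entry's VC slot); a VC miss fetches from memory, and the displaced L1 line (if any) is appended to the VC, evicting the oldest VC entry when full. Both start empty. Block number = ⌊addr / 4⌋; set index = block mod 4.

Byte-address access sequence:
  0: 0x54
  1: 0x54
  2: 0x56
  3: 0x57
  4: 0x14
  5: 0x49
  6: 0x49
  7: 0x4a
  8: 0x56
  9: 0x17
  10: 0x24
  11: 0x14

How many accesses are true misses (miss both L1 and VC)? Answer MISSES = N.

MISSES = 4

#0 0x54→b21/s1 MISS; vc=[]
#1 0x54→b21/s1 L1-HIT; vc=[]
#2 0x56→b21/s1 L1-HIT; vc=[]
#3 0x57→b21/s1 L1-HIT; vc=[]
#4 0x14→b5/s1 MISS; vc=[21]
#5 0x49→b18/s2 MISS; vc=[21]
#6 0x49→b18/s2 L1-HIT; vc=[21]
#7 0x4a→b18/s2 L1-HIT; vc=[21]
#8 0x56→b21/s1 VC-HIT; vc=[5]
#9 0x17→b5/s1 VC-HIT; vc=[21]
#10 0x24→b9/s1 MISS; vc=[21,5]
#11 0x14→b5/s1 VC-HIT; vc=[21,9]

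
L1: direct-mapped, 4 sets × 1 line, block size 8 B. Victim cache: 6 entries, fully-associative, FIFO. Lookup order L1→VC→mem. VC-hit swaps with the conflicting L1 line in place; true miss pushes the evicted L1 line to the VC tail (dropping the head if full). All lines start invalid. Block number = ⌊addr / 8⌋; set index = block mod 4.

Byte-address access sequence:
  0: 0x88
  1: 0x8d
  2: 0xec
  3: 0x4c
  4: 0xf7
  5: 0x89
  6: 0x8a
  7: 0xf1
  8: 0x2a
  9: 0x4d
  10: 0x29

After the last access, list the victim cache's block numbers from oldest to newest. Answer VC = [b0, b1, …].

VC = [9, 29, 17]

0: 0x88 (blk 17, set 1) → MISS  vc=[]
1: 0x8d (blk 17, set 1) → L1-HIT  vc=[]
2: 0xec (blk 29, set 1) → MISS  vc=[17]
3: 0x4c (blk 9, set 1) → MISS  vc=[17, 29]
4: 0xf7 (blk 30, set 2) → MISS  vc=[17, 29]
5: 0x89 (blk 17, set 1) → VC-HIT  vc=[9, 29]
6: 0x8a (blk 17, set 1) → L1-HIT  vc=[9, 29]
7: 0xf1 (blk 30, set 2) → L1-HIT  vc=[9, 29]
8: 0x2a (blk 5, set 1) → MISS  vc=[9, 29, 17]
9: 0x4d (blk 9, set 1) → VC-HIT  vc=[5, 29, 17]
10: 0x29 (blk 5, set 1) → VC-HIT  vc=[9, 29, 17]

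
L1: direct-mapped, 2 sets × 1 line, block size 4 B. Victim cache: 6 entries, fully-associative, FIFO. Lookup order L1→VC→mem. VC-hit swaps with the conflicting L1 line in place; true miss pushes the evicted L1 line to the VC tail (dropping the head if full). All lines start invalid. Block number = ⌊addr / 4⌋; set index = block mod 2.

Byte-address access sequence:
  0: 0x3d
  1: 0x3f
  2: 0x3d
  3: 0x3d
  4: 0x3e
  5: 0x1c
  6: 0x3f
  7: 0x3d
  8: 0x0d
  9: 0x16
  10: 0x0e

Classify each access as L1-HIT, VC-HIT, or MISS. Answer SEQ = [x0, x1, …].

#0 0x3d→b15/s1 MISS; vc=[]
#1 0x3f→b15/s1 L1-HIT; vc=[]
#2 0x3d→b15/s1 L1-HIT; vc=[]
#3 0x3d→b15/s1 L1-HIT; vc=[]
#4 0x3e→b15/s1 L1-HIT; vc=[]
#5 0x1c→b7/s1 MISS; vc=[15]
#6 0x3f→b15/s1 VC-HIT; vc=[7]
#7 0x3d→b15/s1 L1-HIT; vc=[7]
#8 0xd→b3/s1 MISS; vc=[7,15]
#9 0x16→b5/s1 MISS; vc=[7,15,3]
#10 0xe→b3/s1 VC-HIT; vc=[7,15,5]

SEQ = [MISS, L1-HIT, L1-HIT, L1-HIT, L1-HIT, MISS, VC-HIT, L1-HIT, MISS, MISS, VC-HIT]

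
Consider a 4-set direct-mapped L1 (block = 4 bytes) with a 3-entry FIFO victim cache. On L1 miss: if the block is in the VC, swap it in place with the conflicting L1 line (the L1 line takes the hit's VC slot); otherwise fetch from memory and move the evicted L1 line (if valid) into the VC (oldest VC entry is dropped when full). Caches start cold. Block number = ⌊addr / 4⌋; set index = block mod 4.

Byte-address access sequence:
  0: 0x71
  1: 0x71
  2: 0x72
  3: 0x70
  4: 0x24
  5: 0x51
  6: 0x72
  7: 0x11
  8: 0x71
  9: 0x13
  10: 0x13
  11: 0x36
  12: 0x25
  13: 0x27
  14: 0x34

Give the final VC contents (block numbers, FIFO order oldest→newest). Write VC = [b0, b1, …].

VC = [20, 28, 9]

0: 0x71 (blk 28, set 0) → MISS  vc=[]
1: 0x71 (blk 28, set 0) → L1-HIT  vc=[]
2: 0x72 (blk 28, set 0) → L1-HIT  vc=[]
3: 0x70 (blk 28, set 0) → L1-HIT  vc=[]
4: 0x24 (blk 9, set 1) → MISS  vc=[]
5: 0x51 (blk 20, set 0) → MISS  vc=[28]
6: 0x72 (blk 28, set 0) → VC-HIT  vc=[20]
7: 0x11 (blk 4, set 0) → MISS  vc=[20, 28]
8: 0x71 (blk 28, set 0) → VC-HIT  vc=[20, 4]
9: 0x13 (blk 4, set 0) → VC-HIT  vc=[20, 28]
10: 0x13 (blk 4, set 0) → L1-HIT  vc=[20, 28]
11: 0x36 (blk 13, set 1) → MISS  vc=[20, 28, 9]
12: 0x25 (blk 9, set 1) → VC-HIT  vc=[20, 28, 13]
13: 0x27 (blk 9, set 1) → L1-HIT  vc=[20, 28, 13]
14: 0x34 (blk 13, set 1) → VC-HIT  vc=[20, 28, 9]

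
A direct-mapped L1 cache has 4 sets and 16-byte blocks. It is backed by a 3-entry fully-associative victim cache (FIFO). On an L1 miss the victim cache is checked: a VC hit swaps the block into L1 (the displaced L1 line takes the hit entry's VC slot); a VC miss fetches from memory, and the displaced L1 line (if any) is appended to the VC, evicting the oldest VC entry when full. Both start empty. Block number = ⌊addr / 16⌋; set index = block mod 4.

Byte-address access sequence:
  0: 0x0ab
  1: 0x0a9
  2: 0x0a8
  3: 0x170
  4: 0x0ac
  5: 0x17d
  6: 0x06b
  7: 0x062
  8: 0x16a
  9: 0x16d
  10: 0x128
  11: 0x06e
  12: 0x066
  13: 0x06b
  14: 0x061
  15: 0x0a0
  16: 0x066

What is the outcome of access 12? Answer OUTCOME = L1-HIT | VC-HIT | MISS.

  [0] addr=0xab blk=10 s=2: MISS | VC []
  [1] addr=0xa9 blk=10 s=2: L1-HIT | VC []
  [2] addr=0xa8 blk=10 s=2: L1-HIT | VC []
  [3] addr=0x170 blk=23 s=3: MISS | VC []
  [4] addr=0xac blk=10 s=2: L1-HIT | VC []
  [5] addr=0x17d blk=23 s=3: L1-HIT | VC []
  [6] addr=0x6b blk=6 s=2: MISS | VC [10]
  [7] addr=0x62 blk=6 s=2: L1-HIT | VC [10]
  [8] addr=0x16a blk=22 s=2: MISS | VC [10, 6]
  [9] addr=0x16d blk=22 s=2: L1-HIT | VC [10, 6]
  [10] addr=0x128 blk=18 s=2: MISS | VC [10, 6, 22]
  [11] addr=0x6e blk=6 s=2: VC-HIT | VC [10, 18, 22]
  [12] addr=0x66 blk=6 s=2: L1-HIT | VC [10, 18, 22]
  [13] addr=0x6b blk=6 s=2: L1-HIT | VC [10, 18, 22]
  [14] addr=0x61 blk=6 s=2: L1-HIT | VC [10, 18, 22]
  [15] addr=0xa0 blk=10 s=2: VC-HIT | VC [6, 18, 22]
  [16] addr=0x66 blk=6 s=2: VC-HIT | VC [10, 18, 22]

OUTCOME = L1-HIT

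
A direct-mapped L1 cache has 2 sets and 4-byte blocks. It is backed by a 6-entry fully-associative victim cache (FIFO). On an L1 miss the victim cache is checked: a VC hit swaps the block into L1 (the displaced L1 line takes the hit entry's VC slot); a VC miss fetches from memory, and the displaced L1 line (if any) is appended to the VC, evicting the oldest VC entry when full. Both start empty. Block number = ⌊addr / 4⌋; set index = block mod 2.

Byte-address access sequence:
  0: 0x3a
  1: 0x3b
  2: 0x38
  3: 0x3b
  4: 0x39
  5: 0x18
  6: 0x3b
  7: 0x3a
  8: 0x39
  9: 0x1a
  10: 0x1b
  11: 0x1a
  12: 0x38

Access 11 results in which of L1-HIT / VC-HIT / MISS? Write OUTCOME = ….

0: 0x3a (blk 14, set 0) → MISS  vc=[]
1: 0x3b (blk 14, set 0) → L1-HIT  vc=[]
2: 0x38 (blk 14, set 0) → L1-HIT  vc=[]
3: 0x3b (blk 14, set 0) → L1-HIT  vc=[]
4: 0x39 (blk 14, set 0) → L1-HIT  vc=[]
5: 0x18 (blk 6, set 0) → MISS  vc=[14]
6: 0x3b (blk 14, set 0) → VC-HIT  vc=[6]
7: 0x3a (blk 14, set 0) → L1-HIT  vc=[6]
8: 0x39 (blk 14, set 0) → L1-HIT  vc=[6]
9: 0x1a (blk 6, set 0) → VC-HIT  vc=[14]
10: 0x1b (blk 6, set 0) → L1-HIT  vc=[14]
11: 0x1a (blk 6, set 0) → L1-HIT  vc=[14]
12: 0x38 (blk 14, set 0) → VC-HIT  vc=[6]

OUTCOME = L1-HIT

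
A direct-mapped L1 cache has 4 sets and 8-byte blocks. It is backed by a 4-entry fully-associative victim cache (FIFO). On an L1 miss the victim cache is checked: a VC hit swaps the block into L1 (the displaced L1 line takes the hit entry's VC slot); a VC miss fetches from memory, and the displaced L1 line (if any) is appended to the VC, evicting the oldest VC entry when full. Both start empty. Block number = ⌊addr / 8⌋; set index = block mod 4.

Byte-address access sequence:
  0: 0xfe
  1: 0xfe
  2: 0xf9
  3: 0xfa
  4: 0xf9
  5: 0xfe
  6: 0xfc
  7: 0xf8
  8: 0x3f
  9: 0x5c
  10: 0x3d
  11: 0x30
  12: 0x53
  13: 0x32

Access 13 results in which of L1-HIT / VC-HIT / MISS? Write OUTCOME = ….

OUTCOME = VC-HIT

0: 0xfe (blk 31, set 3) → MISS  vc=[]
1: 0xfe (blk 31, set 3) → L1-HIT  vc=[]
2: 0xf9 (blk 31, set 3) → L1-HIT  vc=[]
3: 0xfa (blk 31, set 3) → L1-HIT  vc=[]
4: 0xf9 (blk 31, set 3) → L1-HIT  vc=[]
5: 0xfe (blk 31, set 3) → L1-HIT  vc=[]
6: 0xfc (blk 31, set 3) → L1-HIT  vc=[]
7: 0xf8 (blk 31, set 3) → L1-HIT  vc=[]
8: 0x3f (blk 7, set 3) → MISS  vc=[31]
9: 0x5c (blk 11, set 3) → MISS  vc=[31, 7]
10: 0x3d (blk 7, set 3) → VC-HIT  vc=[31, 11]
11: 0x30 (blk 6, set 2) → MISS  vc=[31, 11]
12: 0x53 (blk 10, set 2) → MISS  vc=[31, 11, 6]
13: 0x32 (blk 6, set 2) → VC-HIT  vc=[31, 11, 10]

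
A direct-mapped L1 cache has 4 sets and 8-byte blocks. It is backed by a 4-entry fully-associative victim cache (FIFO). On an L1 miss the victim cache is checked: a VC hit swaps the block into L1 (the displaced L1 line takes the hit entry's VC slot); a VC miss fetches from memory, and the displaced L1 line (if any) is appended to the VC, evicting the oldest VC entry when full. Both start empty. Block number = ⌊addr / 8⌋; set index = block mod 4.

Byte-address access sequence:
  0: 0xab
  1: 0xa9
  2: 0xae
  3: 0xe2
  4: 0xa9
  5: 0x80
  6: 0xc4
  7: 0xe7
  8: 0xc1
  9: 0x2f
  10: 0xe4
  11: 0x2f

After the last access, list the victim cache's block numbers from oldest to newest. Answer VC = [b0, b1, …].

VC = [24, 16, 21]

  [0] addr=0xab blk=21 s=1: MISS | VC []
  [1] addr=0xa9 blk=21 s=1: L1-HIT | VC []
  [2] addr=0xae blk=21 s=1: L1-HIT | VC []
  [3] addr=0xe2 blk=28 s=0: MISS | VC []
  [4] addr=0xa9 blk=21 s=1: L1-HIT | VC []
  [5] addr=0x80 blk=16 s=0: MISS | VC [28]
  [6] addr=0xc4 blk=24 s=0: MISS | VC [28, 16]
  [7] addr=0xe7 blk=28 s=0: VC-HIT | VC [24, 16]
  [8] addr=0xc1 blk=24 s=0: VC-HIT | VC [28, 16]
  [9] addr=0x2f blk=5 s=1: MISS | VC [28, 16, 21]
  [10] addr=0xe4 blk=28 s=0: VC-HIT | VC [24, 16, 21]
  [11] addr=0x2f blk=5 s=1: L1-HIT | VC [24, 16, 21]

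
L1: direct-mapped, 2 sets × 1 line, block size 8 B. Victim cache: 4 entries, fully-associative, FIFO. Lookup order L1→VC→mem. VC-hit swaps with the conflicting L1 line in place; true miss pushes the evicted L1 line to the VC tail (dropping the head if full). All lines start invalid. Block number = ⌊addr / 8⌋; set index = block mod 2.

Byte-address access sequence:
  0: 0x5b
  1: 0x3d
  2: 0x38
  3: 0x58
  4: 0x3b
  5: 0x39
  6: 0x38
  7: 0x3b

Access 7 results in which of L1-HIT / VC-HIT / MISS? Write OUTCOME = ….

OUTCOME = L1-HIT

0: 0x5b (blk 11, set 1) → MISS  vc=[]
1: 0x3d (blk 7, set 1) → MISS  vc=[11]
2: 0x38 (blk 7, set 1) → L1-HIT  vc=[11]
3: 0x58 (blk 11, set 1) → VC-HIT  vc=[7]
4: 0x3b (blk 7, set 1) → VC-HIT  vc=[11]
5: 0x39 (blk 7, set 1) → L1-HIT  vc=[11]
6: 0x38 (blk 7, set 1) → L1-HIT  vc=[11]
7: 0x3b (blk 7, set 1) → L1-HIT  vc=[11]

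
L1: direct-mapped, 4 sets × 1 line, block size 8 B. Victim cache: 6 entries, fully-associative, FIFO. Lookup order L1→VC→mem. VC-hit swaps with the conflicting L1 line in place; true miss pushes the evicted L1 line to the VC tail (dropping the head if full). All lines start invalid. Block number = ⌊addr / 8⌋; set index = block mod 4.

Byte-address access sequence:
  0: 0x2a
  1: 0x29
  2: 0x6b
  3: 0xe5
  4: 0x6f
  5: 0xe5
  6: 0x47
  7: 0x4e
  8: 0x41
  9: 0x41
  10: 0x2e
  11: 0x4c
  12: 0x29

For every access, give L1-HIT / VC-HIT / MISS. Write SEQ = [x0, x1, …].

SEQ = [MISS, L1-HIT, MISS, MISS, L1-HIT, L1-HIT, MISS, MISS, L1-HIT, L1-HIT, VC-HIT, VC-HIT, VC-HIT]

0: 0x2a (blk 5, set 1) → MISS  vc=[]
1: 0x29 (blk 5, set 1) → L1-HIT  vc=[]
2: 0x6b (blk 13, set 1) → MISS  vc=[5]
3: 0xe5 (blk 28, set 0) → MISS  vc=[5]
4: 0x6f (blk 13, set 1) → L1-HIT  vc=[5]
5: 0xe5 (blk 28, set 0) → L1-HIT  vc=[5]
6: 0x47 (blk 8, set 0) → MISS  vc=[5, 28]
7: 0x4e (blk 9, set 1) → MISS  vc=[5, 28, 13]
8: 0x41 (blk 8, set 0) → L1-HIT  vc=[5, 28, 13]
9: 0x41 (blk 8, set 0) → L1-HIT  vc=[5, 28, 13]
10: 0x2e (blk 5, set 1) → VC-HIT  vc=[9, 28, 13]
11: 0x4c (blk 9, set 1) → VC-HIT  vc=[5, 28, 13]
12: 0x29 (blk 5, set 1) → VC-HIT  vc=[9, 28, 13]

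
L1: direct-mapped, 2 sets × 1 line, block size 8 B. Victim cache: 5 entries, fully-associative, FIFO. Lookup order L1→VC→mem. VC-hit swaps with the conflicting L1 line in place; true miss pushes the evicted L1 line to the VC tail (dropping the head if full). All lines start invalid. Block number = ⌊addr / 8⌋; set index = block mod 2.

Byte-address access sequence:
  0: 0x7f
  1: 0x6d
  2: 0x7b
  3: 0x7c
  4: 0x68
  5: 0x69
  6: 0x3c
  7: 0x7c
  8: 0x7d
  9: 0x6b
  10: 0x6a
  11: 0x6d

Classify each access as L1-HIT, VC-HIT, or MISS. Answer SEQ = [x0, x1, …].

SEQ = [MISS, MISS, VC-HIT, L1-HIT, VC-HIT, L1-HIT, MISS, VC-HIT, L1-HIT, VC-HIT, L1-HIT, L1-HIT]

  [0] addr=0x7f blk=15 s=1: MISS | VC []
  [1] addr=0x6d blk=13 s=1: MISS | VC [15]
  [2] addr=0x7b blk=15 s=1: VC-HIT | VC [13]
  [3] addr=0x7c blk=15 s=1: L1-HIT | VC [13]
  [4] addr=0x68 blk=13 s=1: VC-HIT | VC [15]
  [5] addr=0x69 blk=13 s=1: L1-HIT | VC [15]
  [6] addr=0x3c blk=7 s=1: MISS | VC [15, 13]
  [7] addr=0x7c blk=15 s=1: VC-HIT | VC [7, 13]
  [8] addr=0x7d blk=15 s=1: L1-HIT | VC [7, 13]
  [9] addr=0x6b blk=13 s=1: VC-HIT | VC [7, 15]
  [10] addr=0x6a blk=13 s=1: L1-HIT | VC [7, 15]
  [11] addr=0x6d blk=13 s=1: L1-HIT | VC [7, 15]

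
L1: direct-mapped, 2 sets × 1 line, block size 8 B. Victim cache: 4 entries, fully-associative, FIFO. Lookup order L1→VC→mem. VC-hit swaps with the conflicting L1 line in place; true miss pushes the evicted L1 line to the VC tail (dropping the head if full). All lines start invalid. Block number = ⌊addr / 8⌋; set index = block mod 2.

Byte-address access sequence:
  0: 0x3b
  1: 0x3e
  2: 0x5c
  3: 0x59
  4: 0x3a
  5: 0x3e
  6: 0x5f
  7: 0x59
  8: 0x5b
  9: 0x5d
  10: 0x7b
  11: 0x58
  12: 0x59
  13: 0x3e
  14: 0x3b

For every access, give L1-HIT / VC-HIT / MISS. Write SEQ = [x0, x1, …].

SEQ = [MISS, L1-HIT, MISS, L1-HIT, VC-HIT, L1-HIT, VC-HIT, L1-HIT, L1-HIT, L1-HIT, MISS, VC-HIT, L1-HIT, VC-HIT, L1-HIT]

  [0] addr=0x3b blk=7 s=1: MISS | VC []
  [1] addr=0x3e blk=7 s=1: L1-HIT | VC []
  [2] addr=0x5c blk=11 s=1: MISS | VC [7]
  [3] addr=0x59 blk=11 s=1: L1-HIT | VC [7]
  [4] addr=0x3a blk=7 s=1: VC-HIT | VC [11]
  [5] addr=0x3e blk=7 s=1: L1-HIT | VC [11]
  [6] addr=0x5f blk=11 s=1: VC-HIT | VC [7]
  [7] addr=0x59 blk=11 s=1: L1-HIT | VC [7]
  [8] addr=0x5b blk=11 s=1: L1-HIT | VC [7]
  [9] addr=0x5d blk=11 s=1: L1-HIT | VC [7]
  [10] addr=0x7b blk=15 s=1: MISS | VC [7, 11]
  [11] addr=0x58 blk=11 s=1: VC-HIT | VC [7, 15]
  [12] addr=0x59 blk=11 s=1: L1-HIT | VC [7, 15]
  [13] addr=0x3e blk=7 s=1: VC-HIT | VC [11, 15]
  [14] addr=0x3b blk=7 s=1: L1-HIT | VC [11, 15]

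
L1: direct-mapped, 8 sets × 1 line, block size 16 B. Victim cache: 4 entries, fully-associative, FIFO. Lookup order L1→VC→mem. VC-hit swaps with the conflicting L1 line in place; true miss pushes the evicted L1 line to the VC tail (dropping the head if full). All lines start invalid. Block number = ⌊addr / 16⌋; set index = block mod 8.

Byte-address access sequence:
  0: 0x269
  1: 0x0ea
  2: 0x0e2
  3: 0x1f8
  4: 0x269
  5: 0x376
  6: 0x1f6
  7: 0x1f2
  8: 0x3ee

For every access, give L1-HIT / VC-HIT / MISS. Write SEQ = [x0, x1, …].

0: 0x269 (blk 38, set 6) → MISS  vc=[]
1: 0xea (blk 14, set 6) → MISS  vc=[38]
2: 0xe2 (blk 14, set 6) → L1-HIT  vc=[38]
3: 0x1f8 (blk 31, set 7) → MISS  vc=[38]
4: 0x269 (blk 38, set 6) → VC-HIT  vc=[14]
5: 0x376 (blk 55, set 7) → MISS  vc=[14, 31]
6: 0x1f6 (blk 31, set 7) → VC-HIT  vc=[14, 55]
7: 0x1f2 (blk 31, set 7) → L1-HIT  vc=[14, 55]
8: 0x3ee (blk 62, set 6) → MISS  vc=[14, 55, 38]

SEQ = [MISS, MISS, L1-HIT, MISS, VC-HIT, MISS, VC-HIT, L1-HIT, MISS]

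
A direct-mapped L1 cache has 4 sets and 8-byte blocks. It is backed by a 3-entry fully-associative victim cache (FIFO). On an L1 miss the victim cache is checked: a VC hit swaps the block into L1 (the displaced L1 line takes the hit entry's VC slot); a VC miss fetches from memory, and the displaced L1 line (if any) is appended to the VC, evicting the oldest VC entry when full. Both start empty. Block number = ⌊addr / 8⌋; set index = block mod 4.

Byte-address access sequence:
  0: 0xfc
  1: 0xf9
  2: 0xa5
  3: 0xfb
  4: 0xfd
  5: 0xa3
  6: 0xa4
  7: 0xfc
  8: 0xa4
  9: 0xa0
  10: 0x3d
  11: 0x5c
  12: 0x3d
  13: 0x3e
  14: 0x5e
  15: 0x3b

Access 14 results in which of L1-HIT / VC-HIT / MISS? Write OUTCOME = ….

#0 0xfc→b31/s3 MISS; vc=[]
#1 0xf9→b31/s3 L1-HIT; vc=[]
#2 0xa5→b20/s0 MISS; vc=[]
#3 0xfb→b31/s3 L1-HIT; vc=[]
#4 0xfd→b31/s3 L1-HIT; vc=[]
#5 0xa3→b20/s0 L1-HIT; vc=[]
#6 0xa4→b20/s0 L1-HIT; vc=[]
#7 0xfc→b31/s3 L1-HIT; vc=[]
#8 0xa4→b20/s0 L1-HIT; vc=[]
#9 0xa0→b20/s0 L1-HIT; vc=[]
#10 0x3d→b7/s3 MISS; vc=[31]
#11 0x5c→b11/s3 MISS; vc=[31,7]
#12 0x3d→b7/s3 VC-HIT; vc=[31,11]
#13 0x3e→b7/s3 L1-HIT; vc=[31,11]
#14 0x5e→b11/s3 VC-HIT; vc=[31,7]
#15 0x3b→b7/s3 VC-HIT; vc=[31,11]

OUTCOME = VC-HIT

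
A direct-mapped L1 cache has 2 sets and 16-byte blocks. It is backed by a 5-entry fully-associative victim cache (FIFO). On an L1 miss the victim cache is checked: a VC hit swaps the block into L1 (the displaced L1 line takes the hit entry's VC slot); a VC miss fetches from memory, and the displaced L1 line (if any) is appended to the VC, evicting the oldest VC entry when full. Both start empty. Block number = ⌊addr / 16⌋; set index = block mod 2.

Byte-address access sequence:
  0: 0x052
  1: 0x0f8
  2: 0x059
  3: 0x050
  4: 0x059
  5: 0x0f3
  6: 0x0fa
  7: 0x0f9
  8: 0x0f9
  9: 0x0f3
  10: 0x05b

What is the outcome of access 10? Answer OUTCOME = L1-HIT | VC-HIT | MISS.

#0 0x52→b5/s1 MISS; vc=[]
#1 0xf8→b15/s1 MISS; vc=[5]
#2 0x59→b5/s1 VC-HIT; vc=[15]
#3 0x50→b5/s1 L1-HIT; vc=[15]
#4 0x59→b5/s1 L1-HIT; vc=[15]
#5 0xf3→b15/s1 VC-HIT; vc=[5]
#6 0xfa→b15/s1 L1-HIT; vc=[5]
#7 0xf9→b15/s1 L1-HIT; vc=[5]
#8 0xf9→b15/s1 L1-HIT; vc=[5]
#9 0xf3→b15/s1 L1-HIT; vc=[5]
#10 0x5b→b5/s1 VC-HIT; vc=[15]

OUTCOME = VC-HIT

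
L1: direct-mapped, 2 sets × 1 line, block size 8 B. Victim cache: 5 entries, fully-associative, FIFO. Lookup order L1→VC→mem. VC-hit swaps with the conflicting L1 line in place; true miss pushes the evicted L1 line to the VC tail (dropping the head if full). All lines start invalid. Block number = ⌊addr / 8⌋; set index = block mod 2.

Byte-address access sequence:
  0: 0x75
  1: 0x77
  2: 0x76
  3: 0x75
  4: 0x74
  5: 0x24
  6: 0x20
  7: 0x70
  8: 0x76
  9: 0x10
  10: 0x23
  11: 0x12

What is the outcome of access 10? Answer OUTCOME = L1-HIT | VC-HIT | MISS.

  [0] addr=0x75 blk=14 s=0: MISS | VC []
  [1] addr=0x77 blk=14 s=0: L1-HIT | VC []
  [2] addr=0x76 blk=14 s=0: L1-HIT | VC []
  [3] addr=0x75 blk=14 s=0: L1-HIT | VC []
  [4] addr=0x74 blk=14 s=0: L1-HIT | VC []
  [5] addr=0x24 blk=4 s=0: MISS | VC [14]
  [6] addr=0x20 blk=4 s=0: L1-HIT | VC [14]
  [7] addr=0x70 blk=14 s=0: VC-HIT | VC [4]
  [8] addr=0x76 blk=14 s=0: L1-HIT | VC [4]
  [9] addr=0x10 blk=2 s=0: MISS | VC [4, 14]
  [10] addr=0x23 blk=4 s=0: VC-HIT | VC [2, 14]
  [11] addr=0x12 blk=2 s=0: VC-HIT | VC [4, 14]

OUTCOME = VC-HIT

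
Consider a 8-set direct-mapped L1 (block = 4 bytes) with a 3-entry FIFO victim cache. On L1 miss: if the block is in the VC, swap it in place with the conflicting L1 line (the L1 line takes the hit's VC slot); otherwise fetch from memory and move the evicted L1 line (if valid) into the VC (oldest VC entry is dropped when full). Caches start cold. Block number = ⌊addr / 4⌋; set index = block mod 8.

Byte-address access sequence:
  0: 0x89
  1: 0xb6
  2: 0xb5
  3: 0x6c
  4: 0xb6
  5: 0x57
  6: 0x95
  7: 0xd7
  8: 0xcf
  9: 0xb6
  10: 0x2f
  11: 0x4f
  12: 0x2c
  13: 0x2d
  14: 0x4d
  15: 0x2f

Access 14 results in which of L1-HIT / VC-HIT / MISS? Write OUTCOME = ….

#0 0x89→b34/s2 MISS; vc=[]
#1 0xb6→b45/s5 MISS; vc=[]
#2 0xb5→b45/s5 L1-HIT; vc=[]
#3 0x6c→b27/s3 MISS; vc=[]
#4 0xb6→b45/s5 L1-HIT; vc=[]
#5 0x57→b21/s5 MISS; vc=[45]
#6 0x95→b37/s5 MISS; vc=[45,21]
#7 0xd7→b53/s5 MISS; vc=[45,21,37]
#8 0xcf→b51/s3 MISS; vc=[21,37,27]
#9 0xb6→b45/s5 MISS; vc=[37,27,53]
#10 0x2f→b11/s3 MISS; vc=[27,53,51]
#11 0x4f→b19/s3 MISS; vc=[53,51,11]
#12 0x2c→b11/s3 VC-HIT; vc=[53,51,19]
#13 0x2d→b11/s3 L1-HIT; vc=[53,51,19]
#14 0x4d→b19/s3 VC-HIT; vc=[53,51,11]
#15 0x2f→b11/s3 VC-HIT; vc=[53,51,19]

OUTCOME = VC-HIT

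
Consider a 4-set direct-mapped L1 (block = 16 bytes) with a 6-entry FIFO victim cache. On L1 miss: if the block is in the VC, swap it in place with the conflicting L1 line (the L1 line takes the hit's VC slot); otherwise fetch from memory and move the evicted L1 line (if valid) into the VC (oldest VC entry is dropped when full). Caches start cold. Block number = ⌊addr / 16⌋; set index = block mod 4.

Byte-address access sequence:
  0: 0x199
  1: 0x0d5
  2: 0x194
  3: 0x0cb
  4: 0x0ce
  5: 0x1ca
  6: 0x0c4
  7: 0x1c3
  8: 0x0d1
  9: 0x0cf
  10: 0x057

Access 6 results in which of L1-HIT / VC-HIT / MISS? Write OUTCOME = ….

0: 0x199 (blk 25, set 1) → MISS  vc=[]
1: 0xd5 (blk 13, set 1) → MISS  vc=[25]
2: 0x194 (blk 25, set 1) → VC-HIT  vc=[13]
3: 0xcb (blk 12, set 0) → MISS  vc=[13]
4: 0xce (blk 12, set 0) → L1-HIT  vc=[13]
5: 0x1ca (blk 28, set 0) → MISS  vc=[13, 12]
6: 0xc4 (blk 12, set 0) → VC-HIT  vc=[13, 28]
7: 0x1c3 (blk 28, set 0) → VC-HIT  vc=[13, 12]
8: 0xd1 (blk 13, set 1) → VC-HIT  vc=[25, 12]
9: 0xcf (blk 12, set 0) → VC-HIT  vc=[25, 28]
10: 0x57 (blk 5, set 1) → MISS  vc=[25, 28, 13]

OUTCOME = VC-HIT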